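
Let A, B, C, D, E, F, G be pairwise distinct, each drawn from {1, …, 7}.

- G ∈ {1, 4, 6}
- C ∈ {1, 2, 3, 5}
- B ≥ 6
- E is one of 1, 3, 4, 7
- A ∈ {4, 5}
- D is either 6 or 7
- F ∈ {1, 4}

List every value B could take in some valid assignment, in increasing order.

The 7 variables together cover exactly {1, 2, 3, 4, 5, 6, 7} — 7 values for 7 variables — and 2 appears only in C's list, so C = 2.
Among the 6 still-open variables, 3 fits only E (and all 6 values in {1, 3, 4, 5, 6, 7} must be used), so E = 3.
Among the 5 still-open variables, 5 fits only A (and all 5 values in {1, 4, 5, 6, 7} must be used), so A = 5.
The 2 variables B and D are confined to {6, 7}, which locks those values in; drop them from G.
No further eliminations apply; B can still be any of 6, 7.

6, 7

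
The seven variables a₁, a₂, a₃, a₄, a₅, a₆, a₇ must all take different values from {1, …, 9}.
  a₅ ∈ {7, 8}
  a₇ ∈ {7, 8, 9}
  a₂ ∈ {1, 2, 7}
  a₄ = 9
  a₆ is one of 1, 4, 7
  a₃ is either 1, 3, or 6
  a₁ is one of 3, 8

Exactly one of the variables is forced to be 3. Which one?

a₄ must be 9 (only option left). Eliminate 9 elsewhere: a₇.
a₅ and a₇ between them cover only {7, 8} — a naked pair. Remove those values from a₁, a₂, a₆.
So 3 goes to a₁.

a₁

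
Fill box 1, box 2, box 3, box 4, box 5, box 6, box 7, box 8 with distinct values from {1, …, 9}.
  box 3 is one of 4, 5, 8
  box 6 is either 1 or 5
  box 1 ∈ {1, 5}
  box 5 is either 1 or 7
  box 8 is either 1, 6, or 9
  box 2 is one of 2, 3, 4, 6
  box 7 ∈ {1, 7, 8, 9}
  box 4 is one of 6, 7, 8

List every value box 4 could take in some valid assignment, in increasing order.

box 1 and box 6 between them cover only {1, 5} — a naked pair. Remove those values from box 3, box 5, box 7, box 8.
box 5's domain is down to {7}, so box 5 = 7. Remove 7 from box 4, box 7.
box 4, box 7, box 8 between them cover only {6, 8, 9} — a naked triple. Remove those values from box 2, box 3.
box 3 must be 4 (only option left). Strike 4 from box 2.
No further eliminations apply; box 4 can still be any of 6, 8.

6, 8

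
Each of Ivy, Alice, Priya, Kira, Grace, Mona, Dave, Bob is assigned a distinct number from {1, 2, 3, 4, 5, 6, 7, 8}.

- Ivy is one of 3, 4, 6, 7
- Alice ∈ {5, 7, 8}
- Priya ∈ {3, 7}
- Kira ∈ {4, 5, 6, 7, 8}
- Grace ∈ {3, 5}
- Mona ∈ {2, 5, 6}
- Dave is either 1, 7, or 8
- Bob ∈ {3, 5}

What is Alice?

8

Among the 8 variables, 1 fits only Dave (and all 8 values in {1, 2, 3, 4, 5, 6, 7, 8} must be used), so Dave = 1.
Among the 7 still-open variables, 2 fits only Mona (and all 7 values in {2, 3, 4, 5, 6, 7, 8} must be used), so Mona = 2.
The 2 variables Grace and Bob are confined to {3, 5}, which locks those values in; drop them from Ivy, Alice, Priya, Kira.
That leaves Priya = 7. Remove 7 from Ivy, Alice, Kira.
So Alice = 8.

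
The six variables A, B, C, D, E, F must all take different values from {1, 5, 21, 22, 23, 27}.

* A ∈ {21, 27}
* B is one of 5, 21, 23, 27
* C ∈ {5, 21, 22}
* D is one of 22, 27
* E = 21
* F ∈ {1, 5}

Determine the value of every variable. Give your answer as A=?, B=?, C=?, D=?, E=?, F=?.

A=27, B=23, C=5, D=22, E=21, F=1

E must be 21 (only option left). Remove 21 from A, B, C.
A must be 27 (only option left). Strike 27 from B, D.
D must be 22 (only option left). Strike 22 from C.
That leaves C = 5. So B, F can't be 5.
F's domain is down to {1}, so F = 1.
That leaves B = 23.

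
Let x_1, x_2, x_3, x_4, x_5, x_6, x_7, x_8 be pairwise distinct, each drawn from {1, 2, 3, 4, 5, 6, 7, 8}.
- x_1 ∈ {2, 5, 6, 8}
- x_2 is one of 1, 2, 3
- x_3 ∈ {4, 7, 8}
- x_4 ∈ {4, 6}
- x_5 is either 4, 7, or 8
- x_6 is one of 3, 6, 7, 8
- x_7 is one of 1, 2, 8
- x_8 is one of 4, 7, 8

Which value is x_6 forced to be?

3

The 8 variables together cover exactly {1, 2, 3, 4, 5, 6, 7, 8} — 8 values for 8 variables — and 5 appears only in x_1's list, so x_1 = 5.
x_3, x_5, x_8 between them cover only {4, 7, 8} — a naked triple. Remove those values from x_4, x_6, x_7.
x_4's domain is down to {6}, so x_4 = 6. Remove 6 from x_6.
So x_6 = 3.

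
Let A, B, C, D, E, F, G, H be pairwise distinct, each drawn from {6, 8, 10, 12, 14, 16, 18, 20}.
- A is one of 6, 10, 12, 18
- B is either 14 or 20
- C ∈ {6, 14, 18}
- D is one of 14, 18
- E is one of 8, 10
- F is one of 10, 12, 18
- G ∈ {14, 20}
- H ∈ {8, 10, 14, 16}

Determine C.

The 8 variables together cover exactly {6, 8, 10, 12, 14, 16, 18, 20} — 8 values for 8 variables — and 16 appears only in H's list, so H = 16.
Among the 7 still-open variables, 8 fits only E (and all 7 values in {6, 8, 10, 12, 14, 18, 20} must be used), so E = 8.
The 2 variables B and G are confined to {14, 20}, which locks those values in; drop them from C, D.
D's domain is down to {18}, so D = 18. So A, C, F can't be 18.
So C = 6.

6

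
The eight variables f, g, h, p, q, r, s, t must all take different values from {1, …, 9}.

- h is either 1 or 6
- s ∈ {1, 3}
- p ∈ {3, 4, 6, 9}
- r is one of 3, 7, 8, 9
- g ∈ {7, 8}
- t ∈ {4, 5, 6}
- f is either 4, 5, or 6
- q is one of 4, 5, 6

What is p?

The 3 variables f, q, t are confined to {4, 5, 6}, which locks those values in; drop them from h, p.
h has just one choice, so h = 1. Remove 1 from s.
s must be 3 (only option left). Eliminate 3 elsewhere: p, r.
So p = 9.

9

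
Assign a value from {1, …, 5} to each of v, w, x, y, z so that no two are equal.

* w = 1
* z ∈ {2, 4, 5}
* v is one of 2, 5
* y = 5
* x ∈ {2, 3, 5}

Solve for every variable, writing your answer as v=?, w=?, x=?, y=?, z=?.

v=2, w=1, x=3, y=5, z=4

w has just one choice, so w = 1.
y must be 5 (only option left). Strike 5 from v, x, z.
v's domain is down to {2}, so v = 2. Strike 2 from x, z.
x has just one choice, so x = 3.
z has just one choice, so z = 4.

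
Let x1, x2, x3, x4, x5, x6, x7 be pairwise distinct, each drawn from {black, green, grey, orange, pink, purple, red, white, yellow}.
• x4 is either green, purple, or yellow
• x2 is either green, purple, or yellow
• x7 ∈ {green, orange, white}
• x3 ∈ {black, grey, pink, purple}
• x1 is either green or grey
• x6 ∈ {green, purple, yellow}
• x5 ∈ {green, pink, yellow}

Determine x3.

x2, x4, x6 between them cover only {green, purple, yellow} — a naked triple. Remove those values from x1, x3, x5, x7.
x1 must be grey (only option left). So x3 can't be grey.
That leaves x5 = pink. Remove pink from x3.
So x3 = black.

black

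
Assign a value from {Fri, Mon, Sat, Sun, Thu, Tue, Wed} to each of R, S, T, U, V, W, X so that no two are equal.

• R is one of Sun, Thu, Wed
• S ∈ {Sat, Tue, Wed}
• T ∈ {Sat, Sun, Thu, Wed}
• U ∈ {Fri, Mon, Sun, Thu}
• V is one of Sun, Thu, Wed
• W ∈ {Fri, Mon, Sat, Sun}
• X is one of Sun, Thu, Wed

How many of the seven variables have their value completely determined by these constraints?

The 7 variables together cover exactly {Fri, Mon, Sat, Sun, Thu, Tue, Wed} — 7 values for 7 variables — and Tue appears only in S's list, so S = Tue.
R, V, X share exactly the 3 values {Sun, Thu, Wed}; by pigeonhole those values go to them, so strike Sun, Thu, Wed from T, U, W.
T has just one choice, so T = Sat. So W can't be Sat.
Determined: S=Tue, T=Sat. The other variables each still have more than one consistent value. That makes 2.

2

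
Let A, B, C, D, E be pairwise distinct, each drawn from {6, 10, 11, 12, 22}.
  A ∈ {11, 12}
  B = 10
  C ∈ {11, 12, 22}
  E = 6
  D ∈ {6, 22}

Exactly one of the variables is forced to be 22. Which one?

B's domain is down to {10}, so B = 10.
That leaves E = 6. Strike 6 from D.
So 22 goes to D.

D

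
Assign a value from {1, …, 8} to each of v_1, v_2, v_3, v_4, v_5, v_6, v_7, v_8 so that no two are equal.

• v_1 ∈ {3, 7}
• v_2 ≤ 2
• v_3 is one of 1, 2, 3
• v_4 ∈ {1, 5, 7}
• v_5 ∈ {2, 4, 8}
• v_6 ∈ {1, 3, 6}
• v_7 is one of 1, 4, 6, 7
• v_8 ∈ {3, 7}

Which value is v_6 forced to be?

6

The 8 variables draw from only 8 values {1, 2, 3, 4, 5, 6, 7, 8}, so each is used; only v_4 can be 5, hence v_4 = 5.
The 7 still-open variables draw from only 7 values {1, 2, 3, 4, 6, 7, 8}, so each is used; only v_5 can be 8, hence v_5 = 8.
Among the 6 still-open variables, 4 fits only v_7 (and all 6 values in {1, 2, 3, 4, 6, 7} must be used), so v_7 = 4.
The 5 still-open variables together cover exactly {1, 2, 3, 6, 7} — 5 values for 5 variables — and 6 appears only in v_6's list, so v_6 = 6.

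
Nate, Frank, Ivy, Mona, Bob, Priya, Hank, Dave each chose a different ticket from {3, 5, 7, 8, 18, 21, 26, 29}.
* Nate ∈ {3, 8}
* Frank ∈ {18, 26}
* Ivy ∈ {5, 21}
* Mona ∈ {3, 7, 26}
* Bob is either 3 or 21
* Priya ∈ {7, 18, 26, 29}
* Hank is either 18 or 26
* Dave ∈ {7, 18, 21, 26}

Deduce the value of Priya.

29

Among the 8 variables, 5 fits only Ivy (and all 8 values in {3, 5, 7, 8, 18, 21, 26, 29} must be used), so Ivy = 5.
The 7 still-open variables draw from only 7 values {3, 7, 8, 18, 21, 26, 29}, so each is used; only Nate can be 8, hence Nate = 8.
Among the 6 still-open variables, 29 fits only Priya (and all 6 values in {3, 7, 18, 21, 26, 29} must be used), so Priya = 29.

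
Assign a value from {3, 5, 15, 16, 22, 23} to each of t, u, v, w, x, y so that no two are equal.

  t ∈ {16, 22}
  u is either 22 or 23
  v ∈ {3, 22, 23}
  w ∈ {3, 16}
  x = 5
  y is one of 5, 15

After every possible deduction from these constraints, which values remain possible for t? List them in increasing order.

16, 22

x must be 5 (only option left). Eliminate 5 elsewhere: y.
y has just one choice, so y = 15.
No further eliminations apply; t can still be any of 16, 22.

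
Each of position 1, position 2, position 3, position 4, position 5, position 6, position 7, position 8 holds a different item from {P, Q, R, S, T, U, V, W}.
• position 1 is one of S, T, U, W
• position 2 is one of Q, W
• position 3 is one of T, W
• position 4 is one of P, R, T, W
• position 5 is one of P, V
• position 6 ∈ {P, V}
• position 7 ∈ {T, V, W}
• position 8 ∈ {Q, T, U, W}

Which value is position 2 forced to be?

Q

Among the 8 variables, R fits only position 4 (and all 8 values in {P, Q, R, S, T, U, V, W} must be used), so position 4 = R.
Among the 7 still-open variables, S fits only position 1 (and all 7 values in {P, Q, S, T, U, V, W} must be used), so position 1 = S.
Among the 6 still-open variables, U fits only position 8 (and all 6 values in {P, Q, T, U, V, W} must be used), so position 8 = U.
Among the 5 still-open variables, Q fits only position 2 (and all 5 values in {P, Q, T, V, W} must be used), so position 2 = Q.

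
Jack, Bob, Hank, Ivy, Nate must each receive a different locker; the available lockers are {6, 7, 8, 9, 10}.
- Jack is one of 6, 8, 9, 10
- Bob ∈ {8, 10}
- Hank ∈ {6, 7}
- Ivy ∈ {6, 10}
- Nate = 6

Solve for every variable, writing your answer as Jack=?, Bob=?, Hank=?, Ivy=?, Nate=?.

Nate has just one choice, so Nate = 6. So Jack, Hank, Ivy can't be 6.
Hank has just one choice, so Hank = 7.
That leaves Ivy = 10. So Jack, Bob can't be 10.
Bob's domain is down to {8}, so Bob = 8. Strike 8 from Jack.
That leaves Jack = 9.

Jack=9, Bob=8, Hank=7, Ivy=10, Nate=6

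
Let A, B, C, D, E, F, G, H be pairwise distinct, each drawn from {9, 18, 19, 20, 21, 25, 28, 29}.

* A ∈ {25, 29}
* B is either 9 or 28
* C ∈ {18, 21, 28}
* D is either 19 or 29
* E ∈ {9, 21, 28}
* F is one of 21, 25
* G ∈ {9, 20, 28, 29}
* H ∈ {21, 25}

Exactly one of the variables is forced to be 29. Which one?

The 8 variables together cover exactly {9, 18, 19, 20, 21, 25, 28, 29} — 8 values for 8 variables — and 18 appears only in C's list, so C = 18.
Among the 7 still-open variables, 19 fits only D (and all 7 values in {9, 19, 20, 21, 25, 28, 29} must be used), so D = 19.
Among the 6 still-open variables, 20 fits only G (and all 6 values in {9, 20, 21, 25, 28, 29} must be used), so G = 20.
The 5 still-open variables draw from only 5 values {9, 21, 25, 28, 29}, so each is used; only A can be 29, hence A = 29.

A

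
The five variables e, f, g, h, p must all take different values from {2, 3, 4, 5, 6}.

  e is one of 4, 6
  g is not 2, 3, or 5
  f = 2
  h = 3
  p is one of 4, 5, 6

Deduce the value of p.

5

f has just one choice, so f = 2.
That leaves h = 3.
Among the 3 still-open variables, 5 fits only p (and all 3 values in {4, 5, 6} must be used), so p = 5.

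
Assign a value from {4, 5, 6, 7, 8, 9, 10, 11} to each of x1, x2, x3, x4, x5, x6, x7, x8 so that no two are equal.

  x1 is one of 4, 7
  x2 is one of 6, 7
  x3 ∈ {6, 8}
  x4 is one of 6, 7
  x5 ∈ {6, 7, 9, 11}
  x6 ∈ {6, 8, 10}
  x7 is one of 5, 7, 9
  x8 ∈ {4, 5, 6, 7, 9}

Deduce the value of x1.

The 8 variables together cover exactly {4, 5, 6, 7, 8, 9, 10, 11} — 8 values for 8 variables — and 10 appears only in x6's list, so x6 = 10.
The 7 still-open variables together cover exactly {4, 5, 6, 7, 8, 9, 11} — 7 values for 7 variables — and 8 appears only in x3's list, so x3 = 8.
Among the 6 still-open variables, 11 fits only x5 (and all 6 values in {4, 5, 6, 7, 9, 11} must be used), so x5 = 11.
The 2 variables x2 and x4 are confined to {6, 7}, which locks those values in; drop them from x1, x7, x8.
So x1 = 4.

4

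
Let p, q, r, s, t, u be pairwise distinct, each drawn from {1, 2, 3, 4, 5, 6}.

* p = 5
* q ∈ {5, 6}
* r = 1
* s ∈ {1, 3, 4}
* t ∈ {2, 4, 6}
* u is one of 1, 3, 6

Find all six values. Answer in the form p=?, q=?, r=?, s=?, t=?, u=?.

p has just one choice, so p = 5. Strike 5 from q.
q must be 6 (only option left). Eliminate 6 elsewhere: t, u.
r has just one choice, so r = 1. So s, u can't be 1.
That leaves u = 3. Strike 3 from s.
s must be 4 (only option left). Eliminate 4 elsewhere: t.
t has just one choice, so t = 2.

p=5, q=6, r=1, s=4, t=2, u=3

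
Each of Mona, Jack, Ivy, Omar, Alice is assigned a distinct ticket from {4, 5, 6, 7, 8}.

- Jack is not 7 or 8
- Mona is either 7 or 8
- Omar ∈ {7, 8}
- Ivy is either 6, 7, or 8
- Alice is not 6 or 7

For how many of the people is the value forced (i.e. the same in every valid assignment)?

1

The 2 variables Mona and Omar are confined to {7, 8}, which locks those values in; drop them from Ivy, Alice.
Ivy must be 6 (only option left). Remove 6 from Jack.
Determined: Ivy=6. The other people each still have more than one consistent value. That makes 1.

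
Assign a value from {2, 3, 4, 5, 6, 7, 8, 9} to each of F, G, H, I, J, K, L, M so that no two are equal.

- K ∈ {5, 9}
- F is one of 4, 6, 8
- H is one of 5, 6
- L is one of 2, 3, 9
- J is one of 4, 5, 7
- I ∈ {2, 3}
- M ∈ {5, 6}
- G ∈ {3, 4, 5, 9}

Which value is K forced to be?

9

Among the 8 variables, 7 fits only J (and all 8 values in {2, 3, 4, 5, 6, 7, 8, 9} must be used), so J = 7.
The 7 still-open variables together cover exactly {2, 3, 4, 5, 6, 8, 9} — 7 values for 7 variables — and 8 appears only in F's list, so F = 8.
The 6 still-open variables together cover exactly {2, 3, 4, 5, 6, 9} — 6 values for 6 variables — and 4 appears only in G's list, so G = 4.
The 2 variables H and M are confined to {5, 6}, which locks those values in; drop them from K.
So K = 9.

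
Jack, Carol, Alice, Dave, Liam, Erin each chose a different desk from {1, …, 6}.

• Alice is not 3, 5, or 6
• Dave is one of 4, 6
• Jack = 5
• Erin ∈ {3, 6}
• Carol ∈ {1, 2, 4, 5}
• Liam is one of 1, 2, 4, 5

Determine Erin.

3

Jack must be 5 (only option left). Eliminate 5 elsewhere: Carol, Liam.
Among the 5 still-open variables, 3 fits only Erin (and all 5 values in {1, 2, 3, 4, 6} must be used), so Erin = 3.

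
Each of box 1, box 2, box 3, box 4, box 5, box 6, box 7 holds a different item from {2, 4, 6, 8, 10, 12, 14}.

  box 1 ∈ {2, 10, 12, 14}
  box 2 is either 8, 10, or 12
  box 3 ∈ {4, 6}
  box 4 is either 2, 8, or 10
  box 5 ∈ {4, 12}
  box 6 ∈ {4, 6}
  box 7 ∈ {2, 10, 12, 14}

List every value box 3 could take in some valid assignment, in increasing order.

4, 6

box 3 and box 6 between them cover only {4, 6} — a naked pair. Remove those values from box 5.
box 5 must be 12 (only option left). Remove 12 from box 1, box 2, box 7.
No further eliminations apply; box 3 can still be any of 4, 6.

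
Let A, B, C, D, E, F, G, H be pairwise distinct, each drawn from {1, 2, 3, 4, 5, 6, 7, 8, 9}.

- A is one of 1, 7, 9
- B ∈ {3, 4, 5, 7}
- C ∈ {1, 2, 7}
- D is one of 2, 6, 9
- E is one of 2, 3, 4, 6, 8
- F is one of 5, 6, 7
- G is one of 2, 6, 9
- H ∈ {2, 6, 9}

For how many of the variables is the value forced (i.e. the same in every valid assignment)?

D, G, H between them cover only {2, 6, 9} — a naked triple. Remove those values from A, C, E, F.
A and C share exactly the 2 values {1, 7}; by pigeonhole those values go to them, so strike 1, 7 from B, F.
F's domain is down to {5}, so F = 5. Eliminate 5 elsewhere: B.
Determined: F=5. The other variables each still have more than one consistent value. That makes 1.

1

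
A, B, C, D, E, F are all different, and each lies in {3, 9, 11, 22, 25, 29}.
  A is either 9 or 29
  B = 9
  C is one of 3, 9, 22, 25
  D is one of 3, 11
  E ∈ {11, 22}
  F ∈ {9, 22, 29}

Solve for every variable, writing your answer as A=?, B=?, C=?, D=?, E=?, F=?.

B has just one choice, so B = 9. So A, C, F can't be 9.
That leaves A = 29. Strike 29 from F.
F must be 22 (only option left). Eliminate 22 elsewhere: C, E.
E's domain is down to {11}, so E = 11. So D can't be 11.
D must be 3 (only option left). So C can't be 3.
C's domain is down to {25}, so C = 25.

A=29, B=9, C=25, D=3, E=11, F=22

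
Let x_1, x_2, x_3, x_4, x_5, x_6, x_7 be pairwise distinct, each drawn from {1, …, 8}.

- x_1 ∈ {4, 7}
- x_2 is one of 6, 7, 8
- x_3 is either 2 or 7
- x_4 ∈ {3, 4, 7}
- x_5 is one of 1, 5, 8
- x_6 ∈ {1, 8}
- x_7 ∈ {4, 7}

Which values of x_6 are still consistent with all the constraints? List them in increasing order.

x_1 and x_7 between them cover only {4, 7} — a naked pair. Remove those values from x_2, x_3, x_4.
That leaves x_3 = 2.
x_4 has just one choice, so x_4 = 3.
No further eliminations apply; x_6 can still be any of 1, 8.

1, 8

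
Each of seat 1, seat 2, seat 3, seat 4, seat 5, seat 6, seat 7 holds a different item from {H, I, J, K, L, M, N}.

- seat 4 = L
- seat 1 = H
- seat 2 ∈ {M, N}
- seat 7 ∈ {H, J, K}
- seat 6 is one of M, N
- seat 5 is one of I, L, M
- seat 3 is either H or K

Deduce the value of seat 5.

seat 1's domain is down to {H}, so seat 1 = H. Eliminate H elsewhere: seat 3, seat 7.
seat 3's domain is down to {K}, so seat 3 = K. Remove K from seat 7.
seat 4 has just one choice, so seat 4 = L. Strike L from seat 5.
seat 7 has just one choice, so seat 7 = J.
The 3 still-open variables draw from only 3 values {I, M, N}, so each is used; only seat 5 can be I, hence seat 5 = I.

I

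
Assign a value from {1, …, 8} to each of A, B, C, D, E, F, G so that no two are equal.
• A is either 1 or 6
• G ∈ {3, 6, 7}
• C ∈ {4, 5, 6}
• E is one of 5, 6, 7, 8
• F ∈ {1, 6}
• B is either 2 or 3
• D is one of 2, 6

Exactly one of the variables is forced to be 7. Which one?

G

The 2 variables A and F are confined to {1, 6}, which locks those values in; drop them from C, D, E, G.
D has just one choice, so D = 2. Eliminate 2 elsewhere: B.
B has just one choice, so B = 3. Remove 3 from G.
So 7 goes to G.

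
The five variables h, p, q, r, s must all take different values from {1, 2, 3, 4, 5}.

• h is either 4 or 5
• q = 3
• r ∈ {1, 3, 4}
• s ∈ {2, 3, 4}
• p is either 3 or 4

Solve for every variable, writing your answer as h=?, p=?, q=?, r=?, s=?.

q's domain is down to {3}, so q = 3. So p, r, s can't be 3.
p has just one choice, so p = 4. Remove 4 from h, r, s.
That leaves r = 1.
s has just one choice, so s = 2.
That leaves h = 5.

h=5, p=4, q=3, r=1, s=2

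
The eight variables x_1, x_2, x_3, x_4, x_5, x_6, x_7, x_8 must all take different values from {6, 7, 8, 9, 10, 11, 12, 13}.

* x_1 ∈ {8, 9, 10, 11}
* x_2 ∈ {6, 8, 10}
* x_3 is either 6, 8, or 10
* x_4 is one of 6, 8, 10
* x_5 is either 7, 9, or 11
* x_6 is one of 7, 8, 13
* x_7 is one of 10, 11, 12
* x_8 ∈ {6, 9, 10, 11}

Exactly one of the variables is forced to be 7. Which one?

The 8 variables together cover exactly {6, 7, 8, 9, 10, 11, 12, 13} — 8 values for 8 variables — and 12 appears only in x_7's list, so x_7 = 12.
The 7 still-open variables together cover exactly {6, 7, 8, 9, 10, 11, 13} — 7 values for 7 variables — and 13 appears only in x_6's list, so x_6 = 13.
The 6 still-open variables together cover exactly {6, 7, 8, 9, 10, 11} — 6 values for 6 variables — and 7 appears only in x_5's list, so x_5 = 7.

x_5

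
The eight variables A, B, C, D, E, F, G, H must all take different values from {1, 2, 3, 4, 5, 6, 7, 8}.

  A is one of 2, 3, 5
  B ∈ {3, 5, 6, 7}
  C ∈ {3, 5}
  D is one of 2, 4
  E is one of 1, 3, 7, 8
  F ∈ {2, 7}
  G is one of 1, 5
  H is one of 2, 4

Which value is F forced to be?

7

Among the 8 variables, 6 fits only B (and all 8 values in {1, 2, 3, 4, 5, 6, 7, 8} must be used), so B = 6.
The 7 still-open variables together cover exactly {1, 2, 3, 4, 5, 7, 8} — 7 values for 7 variables — and 8 appears only in E's list, so E = 8.
Among the 6 still-open variables, 1 fits only G (and all 6 values in {1, 2, 3, 4, 5, 7} must be used), so G = 1.
Among the 5 still-open variables, 7 fits only F (and all 5 values in {2, 3, 4, 5, 7} must be used), so F = 7.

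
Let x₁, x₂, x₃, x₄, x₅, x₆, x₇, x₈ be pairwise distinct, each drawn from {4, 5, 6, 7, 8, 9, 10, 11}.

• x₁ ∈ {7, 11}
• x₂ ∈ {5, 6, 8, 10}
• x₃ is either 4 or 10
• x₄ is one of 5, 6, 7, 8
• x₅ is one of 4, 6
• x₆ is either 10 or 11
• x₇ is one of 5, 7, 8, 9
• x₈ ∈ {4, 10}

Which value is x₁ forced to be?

7

The 8 variables together cover exactly {4, 5, 6, 7, 8, 9, 10, 11} — 8 values for 8 variables — and 9 appears only in x₇'s list, so x₇ = 9.
x₃ and x₈ share exactly the 2 values {4, 10}; by pigeonhole those values go to them, so strike 4, 10 from x₂, x₅, x₆.
x₅ must be 6 (only option left). Remove 6 from x₂, x₄.
x₆ has just one choice, so x₆ = 11. Remove 11 from x₁.
So x₁ = 7.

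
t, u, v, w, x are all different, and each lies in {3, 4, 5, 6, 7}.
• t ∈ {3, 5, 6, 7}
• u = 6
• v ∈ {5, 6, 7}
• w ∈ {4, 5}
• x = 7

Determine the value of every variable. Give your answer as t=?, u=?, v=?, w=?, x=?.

t=3, u=6, v=5, w=4, x=7

u has just one choice, so u = 6. Eliminate 6 elsewhere: t, v.
x must be 7 (only option left). So t, v can't be 7.
v's domain is down to {5}, so v = 5. Strike 5 from t, w.
w must be 4 (only option left).
t has just one choice, so t = 3.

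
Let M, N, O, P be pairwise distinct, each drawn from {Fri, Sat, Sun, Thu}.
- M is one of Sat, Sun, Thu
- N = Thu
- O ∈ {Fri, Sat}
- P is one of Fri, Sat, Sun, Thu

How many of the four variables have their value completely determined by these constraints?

N must be Thu (only option left). Eliminate Thu elsewhere: M, P.
Determined: N=Thu. The other variables each still have more than one consistent value. That makes 1.

1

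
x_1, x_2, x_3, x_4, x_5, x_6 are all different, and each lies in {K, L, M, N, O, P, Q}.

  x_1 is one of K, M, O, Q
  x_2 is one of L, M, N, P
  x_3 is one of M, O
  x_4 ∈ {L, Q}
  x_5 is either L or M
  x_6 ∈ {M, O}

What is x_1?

x_3 and x_6 share exactly the 2 values {M, O}; by pigeonhole those values go to them, so strike M, O from x_1, x_2, x_5.
x_5 has just one choice, so x_5 = L. So x_2, x_4 can't be L.
x_4's domain is down to {Q}, so x_4 = Q. So x_1 can't be Q.
So x_1 = K.

K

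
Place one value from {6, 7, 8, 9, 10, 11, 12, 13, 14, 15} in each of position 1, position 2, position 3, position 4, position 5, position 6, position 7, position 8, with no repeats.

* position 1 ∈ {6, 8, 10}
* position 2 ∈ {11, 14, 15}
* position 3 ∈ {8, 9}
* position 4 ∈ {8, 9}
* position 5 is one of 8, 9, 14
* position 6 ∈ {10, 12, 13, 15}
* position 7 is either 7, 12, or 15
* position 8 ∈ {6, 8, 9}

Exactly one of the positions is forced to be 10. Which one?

position 3 and position 4 between them cover only {8, 9} — a naked pair. Remove those values from position 1, position 5, position 8.
That leaves position 5 = 14. Strike 14 from position 2.
position 8's domain is down to {6}, so position 8 = 6. Remove 6 from position 1.
So 10 goes to position 1.

position 1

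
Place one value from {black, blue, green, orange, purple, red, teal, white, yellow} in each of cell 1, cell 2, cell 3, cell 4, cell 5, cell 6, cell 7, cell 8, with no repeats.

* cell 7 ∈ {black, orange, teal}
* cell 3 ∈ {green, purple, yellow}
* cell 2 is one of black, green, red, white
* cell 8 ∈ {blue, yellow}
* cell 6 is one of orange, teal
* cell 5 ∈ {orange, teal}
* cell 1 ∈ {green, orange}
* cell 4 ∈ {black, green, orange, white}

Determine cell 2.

cell 5 and cell 6 between them cover only {orange, teal} — a naked pair. Remove those values from cell 1, cell 4, cell 7.
That leaves cell 1 = green. So cell 2, cell 3, cell 4 can't be green.
cell 7 has just one choice, so cell 7 = black. Strike black from cell 2, cell 4.
cell 4 must be white (only option left). So cell 2 can't be white.
So cell 2 = red.

red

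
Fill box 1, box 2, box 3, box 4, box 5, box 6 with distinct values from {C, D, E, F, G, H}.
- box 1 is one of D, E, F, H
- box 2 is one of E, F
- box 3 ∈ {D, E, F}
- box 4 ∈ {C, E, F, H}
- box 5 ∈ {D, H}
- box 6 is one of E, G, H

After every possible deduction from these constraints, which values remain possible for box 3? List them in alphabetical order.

D, E, F

The 6 variables draw from only 6 values {C, D, E, F, G, H}, so each is used; only box 4 can be C, hence box 4 = C.
The 5 still-open variables draw from only 5 values {D, E, F, G, H}, so each is used; only box 6 can be G, hence box 6 = G.
No further eliminations apply; box 3 can still be any of D, E, F.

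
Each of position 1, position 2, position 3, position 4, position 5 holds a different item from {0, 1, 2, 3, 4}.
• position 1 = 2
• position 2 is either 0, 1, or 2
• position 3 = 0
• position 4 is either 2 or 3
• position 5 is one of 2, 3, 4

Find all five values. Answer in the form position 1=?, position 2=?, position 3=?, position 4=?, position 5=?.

position 1=2, position 2=1, position 3=0, position 4=3, position 5=4

position 1's domain is down to {2}, so position 1 = 2. Remove 2 from position 2, position 4, position 5.
That leaves position 3 = 0. Remove 0 from position 2.
position 4 must be 3 (only option left). So position 5 can't be 3.
position 5 must be 4 (only option left).
position 2's domain is down to {1}, so position 2 = 1.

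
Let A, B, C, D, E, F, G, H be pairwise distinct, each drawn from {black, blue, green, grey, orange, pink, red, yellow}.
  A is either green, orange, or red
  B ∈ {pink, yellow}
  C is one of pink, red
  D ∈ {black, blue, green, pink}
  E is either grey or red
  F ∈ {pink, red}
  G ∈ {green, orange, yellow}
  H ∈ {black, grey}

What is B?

yellow

The 8 variables draw from only 8 values {black, blue, green, grey, orange, pink, red, yellow}, so each is used; only D can be blue, hence D = blue.
Among the 7 still-open variables, black fits only H (and all 7 values in {black, green, grey, orange, pink, red, yellow} must be used), so H = black.
The 6 still-open variables together cover exactly {green, grey, orange, pink, red, yellow} — 6 values for 6 variables — and grey appears only in E's list, so E = grey.
C and F between them cover only {pink, red} — a naked pair. Remove those values from A, B.
So B = yellow.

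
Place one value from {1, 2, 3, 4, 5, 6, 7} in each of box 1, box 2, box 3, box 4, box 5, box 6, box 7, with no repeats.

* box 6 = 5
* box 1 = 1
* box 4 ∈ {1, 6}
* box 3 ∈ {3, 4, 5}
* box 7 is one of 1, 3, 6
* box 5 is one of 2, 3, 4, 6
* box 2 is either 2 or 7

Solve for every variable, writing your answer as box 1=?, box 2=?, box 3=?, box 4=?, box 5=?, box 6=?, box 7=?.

box 1's domain is down to {1}, so box 1 = 1. Eliminate 1 elsewhere: box 4, box 7.
That leaves box 4 = 6. Remove 6 from box 5, box 7.
box 6 must be 5 (only option left). Eliminate 5 elsewhere: box 3.
box 7's domain is down to {3}, so box 7 = 3. Strike 3 from box 3, box 5.
box 3 must be 4 (only option left). Eliminate 4 elsewhere: box 5.
box 5 must be 2 (only option left). Eliminate 2 elsewhere: box 2.
box 2 must be 7 (only option left).

box 1=1, box 2=7, box 3=4, box 4=6, box 5=2, box 6=5, box 7=3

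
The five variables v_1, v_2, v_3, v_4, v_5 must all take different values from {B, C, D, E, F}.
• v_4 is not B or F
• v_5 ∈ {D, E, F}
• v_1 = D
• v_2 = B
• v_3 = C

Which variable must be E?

v_1's domain is down to {D}, so v_1 = D. Eliminate D elsewhere: v_4, v_5.
v_2 has just one choice, so v_2 = B.
That leaves v_3 = C. Strike C from v_4.
So E goes to v_4.

v_4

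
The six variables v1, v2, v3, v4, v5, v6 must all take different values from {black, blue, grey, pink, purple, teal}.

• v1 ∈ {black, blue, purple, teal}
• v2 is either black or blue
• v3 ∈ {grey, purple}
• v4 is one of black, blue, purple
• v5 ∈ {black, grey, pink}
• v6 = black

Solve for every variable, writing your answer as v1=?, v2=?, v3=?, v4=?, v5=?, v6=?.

v1=teal, v2=blue, v3=grey, v4=purple, v5=pink, v6=black

v6 has just one choice, so v6 = black. Strike black from v1, v2, v4, v5.
v2 has just one choice, so v2 = blue. Remove blue from v1, v4.
v4's domain is down to {purple}, so v4 = purple. Strike purple from v1, v3.
v1 must be teal (only option left).
v3 must be grey (only option left). Eliminate grey elsewhere: v5.
v5 has just one choice, so v5 = pink.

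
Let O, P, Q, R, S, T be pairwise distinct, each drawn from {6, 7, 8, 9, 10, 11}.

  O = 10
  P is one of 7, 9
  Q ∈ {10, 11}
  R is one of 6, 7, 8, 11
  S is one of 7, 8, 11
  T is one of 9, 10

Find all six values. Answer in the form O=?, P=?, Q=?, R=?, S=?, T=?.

O must be 10 (only option left). Strike 10 from Q, T.
Q's domain is down to {11}, so Q = 11. Strike 11 from R, S.
That leaves T = 9. Strike 9 from P.
P has just one choice, so P = 7. Eliminate 7 elsewhere: R, S.
S has just one choice, so S = 8. Remove 8 from R.
R's domain is down to {6}, so R = 6.

O=10, P=7, Q=11, R=6, S=8, T=9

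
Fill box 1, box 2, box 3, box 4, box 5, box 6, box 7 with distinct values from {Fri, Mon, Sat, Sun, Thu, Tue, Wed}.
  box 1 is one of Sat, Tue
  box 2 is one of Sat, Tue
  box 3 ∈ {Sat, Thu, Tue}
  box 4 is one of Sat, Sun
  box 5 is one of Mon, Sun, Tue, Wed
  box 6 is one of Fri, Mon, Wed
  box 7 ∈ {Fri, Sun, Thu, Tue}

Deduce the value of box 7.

box 1 and box 2 share exactly the 2 values {Sat, Tue}; by pigeonhole those values go to them, so strike Sat, Tue from box 3, box 4, box 5, box 7.
That leaves box 3 = Thu. Strike Thu from box 7.
That leaves box 4 = Sun. Remove Sun from box 5, box 7.
So box 7 = Fri.

Fri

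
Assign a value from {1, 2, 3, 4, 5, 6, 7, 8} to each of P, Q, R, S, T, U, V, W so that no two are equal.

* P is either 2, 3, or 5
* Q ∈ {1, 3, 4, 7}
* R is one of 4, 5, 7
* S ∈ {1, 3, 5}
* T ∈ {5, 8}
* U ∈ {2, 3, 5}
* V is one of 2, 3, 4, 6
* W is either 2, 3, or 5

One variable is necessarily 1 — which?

The 8 variables draw from only 8 values {1, 2, 3, 4, 5, 6, 7, 8}, so each is used; only V can be 6, hence V = 6.
The 7 still-open variables draw from only 7 values {1, 2, 3, 4, 5, 7, 8}, so each is used; only T can be 8, hence T = 8.
The 3 variables P, U, W are confined to {2, 3, 5}, which locks those values in; drop them from Q, R, S.
So 1 goes to S.

S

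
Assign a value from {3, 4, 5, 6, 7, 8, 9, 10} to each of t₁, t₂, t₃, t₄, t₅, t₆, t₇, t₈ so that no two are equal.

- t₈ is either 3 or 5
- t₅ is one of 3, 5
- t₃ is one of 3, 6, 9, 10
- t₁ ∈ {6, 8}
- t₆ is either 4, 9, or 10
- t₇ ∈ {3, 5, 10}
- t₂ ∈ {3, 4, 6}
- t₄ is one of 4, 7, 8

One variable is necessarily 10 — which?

t₇

The 8 variables draw from only 8 values {3, 4, 5, 6, 7, 8, 9, 10}, so each is used; only t₄ can be 7, hence t₄ = 7.
The 7 still-open variables draw from only 7 values {3, 4, 5, 6, 8, 9, 10}, so each is used; only t₁ can be 8, hence t₁ = 8.
The 2 variables t₅ and t₈ are confined to {3, 5}, which locks those values in; drop them from t₂, t₃, t₇.
So 10 goes to t₇.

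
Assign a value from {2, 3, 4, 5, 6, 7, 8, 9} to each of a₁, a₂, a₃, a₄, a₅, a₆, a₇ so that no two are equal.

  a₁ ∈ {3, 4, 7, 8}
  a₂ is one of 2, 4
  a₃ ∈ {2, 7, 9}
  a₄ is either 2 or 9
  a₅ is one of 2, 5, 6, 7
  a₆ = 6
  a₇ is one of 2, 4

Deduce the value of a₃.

7

a₆'s domain is down to {6}, so a₆ = 6. Remove 6 from a₅.
The 2 variables a₂ and a₇ are confined to {2, 4}, which locks those values in; drop them from a₁, a₃, a₄, a₅.
a₄'s domain is down to {9}, so a₄ = 9. Eliminate 9 elsewhere: a₃.
So a₃ = 7.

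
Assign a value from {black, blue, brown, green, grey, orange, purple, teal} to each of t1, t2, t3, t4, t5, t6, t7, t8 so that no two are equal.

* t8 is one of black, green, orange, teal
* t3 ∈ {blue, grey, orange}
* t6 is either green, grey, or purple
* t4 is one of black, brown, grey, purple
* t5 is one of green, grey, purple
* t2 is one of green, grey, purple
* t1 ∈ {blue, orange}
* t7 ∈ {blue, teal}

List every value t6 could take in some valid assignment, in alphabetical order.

green, grey, purple

The 8 variables draw from only 8 values {black, blue, brown, green, grey, orange, purple, teal}, so each is used; only t4 can be brown, hence t4 = brown.
Among the 7 still-open variables, black fits only t8 (and all 7 values in {black, blue, green, grey, orange, purple, teal} must be used), so t8 = black.
The 6 still-open variables together cover exactly {blue, green, grey, orange, purple, teal} — 6 values for 6 variables — and teal appears only in t7's list, so t7 = teal.
The 3 variables t2, t5, t6 are confined to {green, grey, purple}, which locks those values in; drop them from t3.
No further eliminations apply; t6 can still be any of green, grey, purple.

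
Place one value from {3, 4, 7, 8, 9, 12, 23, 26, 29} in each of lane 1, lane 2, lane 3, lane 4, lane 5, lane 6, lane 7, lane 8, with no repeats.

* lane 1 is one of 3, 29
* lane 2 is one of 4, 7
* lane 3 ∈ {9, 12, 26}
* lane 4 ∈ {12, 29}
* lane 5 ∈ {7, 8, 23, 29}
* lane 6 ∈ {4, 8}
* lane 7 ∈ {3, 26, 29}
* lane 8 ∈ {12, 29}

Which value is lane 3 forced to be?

The 2 variables lane 4 and lane 8 are confined to {12, 29}, which locks those values in; drop them from lane 1, lane 3, lane 5, lane 7.
lane 1 has just one choice, so lane 1 = 3. Eliminate 3 elsewhere: lane 7.
That leaves lane 7 = 26. Eliminate 26 elsewhere: lane 3.
So lane 3 = 9.

9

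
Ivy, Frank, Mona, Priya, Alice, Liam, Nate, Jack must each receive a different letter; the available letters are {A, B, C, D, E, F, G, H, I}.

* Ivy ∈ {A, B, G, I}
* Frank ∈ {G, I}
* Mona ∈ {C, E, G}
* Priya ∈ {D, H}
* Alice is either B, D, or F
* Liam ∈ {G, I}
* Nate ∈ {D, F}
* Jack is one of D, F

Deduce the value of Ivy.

Frank and Liam share exactly the 2 values {G, I}; by pigeonhole those values go to them, so strike G, I from Ivy, Mona.
The 2 variables Nate and Jack are confined to {D, F}, which locks those values in; drop them from Priya, Alice.
That leaves Priya = H.
Alice has just one choice, so Alice = B. So Ivy can't be B.
So Ivy = A.

A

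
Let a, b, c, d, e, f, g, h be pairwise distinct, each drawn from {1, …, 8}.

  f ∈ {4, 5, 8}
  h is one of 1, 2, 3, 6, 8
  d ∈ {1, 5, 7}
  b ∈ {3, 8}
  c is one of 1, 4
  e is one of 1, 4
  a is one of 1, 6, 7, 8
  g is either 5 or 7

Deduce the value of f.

Among the 8 variables, 2 fits only h (and all 8 values in {1, 2, 3, 4, 5, 6, 7, 8} must be used), so h = 2.
The 7 still-open variables together cover exactly {1, 3, 4, 5, 6, 7, 8} — 7 values for 7 variables — and 3 appears only in b's list, so b = 3.
The 6 still-open variables draw from only 6 values {1, 4, 5, 6, 7, 8}, so each is used; only a can be 6, hence a = 6.
The 5 still-open variables together cover exactly {1, 4, 5, 7, 8} — 5 values for 5 variables — and 8 appears only in f's list, so f = 8.

8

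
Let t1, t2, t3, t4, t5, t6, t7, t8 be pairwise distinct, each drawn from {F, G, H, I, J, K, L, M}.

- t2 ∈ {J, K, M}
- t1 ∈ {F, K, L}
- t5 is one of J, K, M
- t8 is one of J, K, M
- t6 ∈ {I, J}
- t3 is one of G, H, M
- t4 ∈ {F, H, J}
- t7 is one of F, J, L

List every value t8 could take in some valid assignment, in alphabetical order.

Among the 8 variables, G fits only t3 (and all 8 values in {F, G, H, I, J, K, L, M} must be used), so t3 = G.
Among the 7 still-open variables, H fits only t4 (and all 7 values in {F, H, I, J, K, L, M} must be used), so t4 = H.
The 6 still-open variables draw from only 6 values {F, I, J, K, L, M}, so each is used; only t6 can be I, hence t6 = I.
The 3 variables t2, t5, t8 are confined to {J, K, M}, which locks those values in; drop them from t1, t7.
No further eliminations apply; t8 can still be any of J, K, M.

J, K, M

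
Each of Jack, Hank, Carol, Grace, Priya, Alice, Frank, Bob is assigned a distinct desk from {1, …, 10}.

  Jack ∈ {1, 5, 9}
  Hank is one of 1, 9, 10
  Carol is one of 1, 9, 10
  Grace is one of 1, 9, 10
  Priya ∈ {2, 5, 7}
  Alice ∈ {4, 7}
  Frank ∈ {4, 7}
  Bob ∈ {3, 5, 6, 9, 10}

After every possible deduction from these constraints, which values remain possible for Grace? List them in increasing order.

1, 9, 10

The 2 variables Alice and Frank are confined to {4, 7}, which locks those values in; drop them from Priya.
Hank, Carol, Grace between them cover only {1, 9, 10} — a naked triple. Remove those values from Jack, Bob.
Jack has just one choice, so Jack = 5. Remove 5 from Priya, Bob.
That leaves Priya = 2.
No further eliminations apply; Grace can still be any of 1, 9, 10.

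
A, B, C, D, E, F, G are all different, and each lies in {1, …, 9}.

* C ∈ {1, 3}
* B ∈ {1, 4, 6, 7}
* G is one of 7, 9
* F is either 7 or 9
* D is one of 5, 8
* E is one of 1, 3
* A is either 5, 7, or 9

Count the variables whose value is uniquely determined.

2

The 2 variables C and E are confined to {1, 3}, which locks those values in; drop them from B.
F and G between them cover only {7, 9} — a naked pair. Remove those values from A, B.
A must be 5 (only option left). Strike 5 from D.
That leaves D = 8.
Determined: A=5, D=8. The other variables each still have more than one consistent value. That makes 2.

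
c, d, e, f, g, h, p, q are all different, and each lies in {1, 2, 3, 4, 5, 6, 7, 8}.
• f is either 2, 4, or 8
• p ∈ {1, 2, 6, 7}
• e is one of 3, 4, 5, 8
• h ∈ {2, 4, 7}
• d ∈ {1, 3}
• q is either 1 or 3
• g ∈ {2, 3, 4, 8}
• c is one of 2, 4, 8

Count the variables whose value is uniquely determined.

Among the 8 variables, 5 fits only e (and all 8 values in {1, 2, 3, 4, 5, 6, 7, 8} must be used), so e = 5.
The 7 still-open variables together cover exactly {1, 2, 3, 4, 6, 7, 8} — 7 values for 7 variables — and 6 appears only in p's list, so p = 6.
The 6 still-open variables draw from only 6 values {1, 2, 3, 4, 7, 8}, so each is used; only h can be 7, hence h = 7.
d and q share exactly the 2 values {1, 3}; by pigeonhole those values go to them, so strike 1, 3 from g.
Determined: e=5, h=7, p=6. The other variables each still have more than one consistent value. That makes 3.

3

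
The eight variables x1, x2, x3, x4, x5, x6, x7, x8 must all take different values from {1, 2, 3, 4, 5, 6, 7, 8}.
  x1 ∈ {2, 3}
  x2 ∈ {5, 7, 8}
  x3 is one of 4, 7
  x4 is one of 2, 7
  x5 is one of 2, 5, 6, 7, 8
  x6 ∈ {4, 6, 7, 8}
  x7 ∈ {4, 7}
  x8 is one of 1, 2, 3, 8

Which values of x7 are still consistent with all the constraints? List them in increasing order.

4, 7

Among the 8 variables, 1 fits only x8 (and all 8 values in {1, 2, 3, 4, 5, 6, 7, 8} must be used), so x8 = 1.
Among the 7 still-open variables, 3 fits only x1 (and all 7 values in {2, 3, 4, 5, 6, 7, 8} must be used), so x1 = 3.
x3 and x7 share exactly the 2 values {4, 7}; by pigeonhole those values go to them, so strike 4, 7 from x2, x4, x5, x6.
x4 must be 2 (only option left). Eliminate 2 elsewhere: x5.
No further eliminations apply; x7 can still be any of 4, 7.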